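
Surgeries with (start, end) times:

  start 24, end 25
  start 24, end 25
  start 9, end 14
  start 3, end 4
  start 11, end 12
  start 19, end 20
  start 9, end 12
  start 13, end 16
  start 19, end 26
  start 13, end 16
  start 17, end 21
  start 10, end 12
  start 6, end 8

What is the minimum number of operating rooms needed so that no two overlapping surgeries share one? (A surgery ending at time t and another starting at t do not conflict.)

The answer is the maximum number of intervals overlapping at any instant.
starts: [3, 6, 9, 9, 10, 11, 13, 13, 17, 19, 19, 24, 24]
ends:   [4, 8, 12, 12, 12, 14, 16, 16, 20, 21, 25, 25, 26]
s3→1 e4→0 s6→1 e8→0 s9→1 s9→2 s10→3 s11→4  — peak 4.

4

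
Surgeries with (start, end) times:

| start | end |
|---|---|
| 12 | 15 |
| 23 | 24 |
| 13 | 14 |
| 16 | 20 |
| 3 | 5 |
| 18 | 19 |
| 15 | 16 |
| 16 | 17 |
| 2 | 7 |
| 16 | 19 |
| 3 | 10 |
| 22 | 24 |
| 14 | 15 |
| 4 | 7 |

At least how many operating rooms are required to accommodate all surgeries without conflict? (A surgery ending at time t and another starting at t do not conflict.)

4

starts: [2, 3, 3, 4, 12, 13, 14, 15, 16, 16, 16, 18, 22, 23]
ends:   [5, 7, 7, 10, 14, 15, 15, 16, 17, 19, 19, 20, 24, 24]
s2→1 s3→2 s3→3 s4→4  — peak 4.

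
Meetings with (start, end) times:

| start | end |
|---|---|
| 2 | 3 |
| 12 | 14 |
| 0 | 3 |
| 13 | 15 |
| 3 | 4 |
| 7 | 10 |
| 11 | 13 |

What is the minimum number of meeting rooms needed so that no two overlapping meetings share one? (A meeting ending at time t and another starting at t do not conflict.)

2

Count concurrent intervals with a sweep; the peak is the room count.
starts: [0, 2, 3, 7, 11, 12, 13]
ends:   [3, 3, 4, 10, 13, 14, 15]
s0→1 s2→2  — peak 2.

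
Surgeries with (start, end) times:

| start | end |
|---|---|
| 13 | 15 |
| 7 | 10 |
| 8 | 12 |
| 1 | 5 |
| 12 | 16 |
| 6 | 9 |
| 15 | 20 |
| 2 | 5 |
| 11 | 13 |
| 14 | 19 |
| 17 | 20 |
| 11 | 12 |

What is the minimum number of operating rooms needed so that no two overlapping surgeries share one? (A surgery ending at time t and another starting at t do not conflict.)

Events (time:±→running): 1:+→1 2:+→2 5:-→1 5:-→0 6:+→1 7:+→2 8:+→3 … peak 3.

3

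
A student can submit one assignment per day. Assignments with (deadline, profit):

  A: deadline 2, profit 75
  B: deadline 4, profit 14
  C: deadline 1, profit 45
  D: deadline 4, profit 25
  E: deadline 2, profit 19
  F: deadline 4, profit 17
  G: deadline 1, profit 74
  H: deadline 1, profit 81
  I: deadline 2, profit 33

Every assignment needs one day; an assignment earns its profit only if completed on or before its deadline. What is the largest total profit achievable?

198

Profit order: H=81 A=75 G=74 C=45 I=33 D=25 E=19 F=17 B=14
Assign: H→slot 1, A→slot 2, G skipped, C skipped, I skipped, D→slot 4, E skipped, F→slot 3, B skipped.
Slots: [1:H] [2:A] [3:F] [4:D]
Profit = 81 + 75 + 17 + 25 = 198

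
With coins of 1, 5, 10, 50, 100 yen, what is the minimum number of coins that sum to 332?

8

Greedy: take as many of the largest coin as possible, then repeat with the remainder.
332 = 3×100 + 3×10 + 2×1
Total coins = 3 + 3 + 2 = 8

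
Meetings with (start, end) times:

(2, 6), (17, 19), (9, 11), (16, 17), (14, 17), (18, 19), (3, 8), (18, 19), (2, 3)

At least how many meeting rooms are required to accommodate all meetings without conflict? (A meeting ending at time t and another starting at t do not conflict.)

3

The answer is the maximum number of intervals overlapping at any instant.
Events (time:±→running): 2:+→1 2:+→2 3:-→1 3:+→2 6:-→1 8:-→0 9:+→1 11:-→0 14:+→1 16:+→2 17:-→1 17:-→0 17:+→1 18:+→2 18:+→3 … peak 3.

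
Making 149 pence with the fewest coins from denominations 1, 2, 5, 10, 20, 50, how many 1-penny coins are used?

149 − 2×50→49 − 2×20→9 − 1×5→4 − 2×2→0
Count of 1: 0

0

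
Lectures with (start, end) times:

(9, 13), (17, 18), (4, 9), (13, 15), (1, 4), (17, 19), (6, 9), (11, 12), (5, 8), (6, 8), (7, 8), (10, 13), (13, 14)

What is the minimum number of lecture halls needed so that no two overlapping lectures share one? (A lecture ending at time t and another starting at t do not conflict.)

5

The answer is the maximum number of intervals overlapping at any instant.
Events (time:±→running): 1:+→1 4:-→0 4:+→1 5:+→2 6:+→3 6:+→4 7:+→5 … peak 5.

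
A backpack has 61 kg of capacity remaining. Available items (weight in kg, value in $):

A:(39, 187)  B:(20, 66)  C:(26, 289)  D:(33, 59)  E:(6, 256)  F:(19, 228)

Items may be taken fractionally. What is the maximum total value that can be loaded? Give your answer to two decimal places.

820.95

Greedy by value/weight ratio, highest first.
Ratios (sorted): E 42.67, F 12.00, C 11.12, A 4.79, B 3.30, D 1.79
take E (6 @ 256); take F (19 @ 228); take C (26 @ 289); take 10/39 of A → 47.95. Capacity used 61/61.
Total value = 820.95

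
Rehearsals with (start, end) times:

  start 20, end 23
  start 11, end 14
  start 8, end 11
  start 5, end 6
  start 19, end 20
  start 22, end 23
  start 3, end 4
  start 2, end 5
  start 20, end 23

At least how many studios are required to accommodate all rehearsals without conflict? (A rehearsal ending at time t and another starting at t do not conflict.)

Events (time:±→running): 2:+→1 3:+→2 4:-→1 5:-→0 5:+→1 6:-→0 8:+→1 11:-→0 11:+→1 14:-→0 19:+→1 20:-→0 20:+→1 20:+→2 22:+→3 … peak 3.

3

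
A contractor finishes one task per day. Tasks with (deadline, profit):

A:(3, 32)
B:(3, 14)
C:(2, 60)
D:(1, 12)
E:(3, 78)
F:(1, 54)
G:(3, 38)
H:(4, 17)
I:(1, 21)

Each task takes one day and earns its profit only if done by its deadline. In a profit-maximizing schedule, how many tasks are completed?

4

By profit: E(d3,78), C(d2,60), F(d1,54), G(d3,38), A(d3,32), I(d1,21), H(d4,17), B(d3,14), D(d1,12)
E→slot 3; C→slot 2; F→slot 1; G skipped; A skipped; I skipped; H→slot 4; B skipped; D skipped.
4 of 9 scheduled.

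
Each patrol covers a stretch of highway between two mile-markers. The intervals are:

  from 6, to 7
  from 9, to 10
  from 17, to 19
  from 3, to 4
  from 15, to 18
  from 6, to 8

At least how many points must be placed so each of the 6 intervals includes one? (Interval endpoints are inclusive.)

Sorted: [3,4] [6,7] [6,8] [9,10] [15,18] [17,19]
{[3,4]} hit by 4; {[6,7],[6,8]} hit by 7; {[9,10]} hit by 10; {[15,18],[17,19]} hit by 18.
Points: 4, 7, 10, 18 (4 total).

4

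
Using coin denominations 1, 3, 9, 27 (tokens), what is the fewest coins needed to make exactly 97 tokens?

97 − 3×27→16 − 1×9→7 − 2×3→1 − 1×1→0
Total coins = 3 + 1 + 2 + 1 = 7

7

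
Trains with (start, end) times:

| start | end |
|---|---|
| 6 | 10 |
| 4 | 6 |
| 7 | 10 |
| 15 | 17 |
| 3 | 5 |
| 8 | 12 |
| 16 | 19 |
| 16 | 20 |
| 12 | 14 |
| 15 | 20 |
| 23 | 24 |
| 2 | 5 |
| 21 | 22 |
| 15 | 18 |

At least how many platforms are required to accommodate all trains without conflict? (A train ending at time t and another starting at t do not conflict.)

5

Count concurrent intervals with a sweep; the peak is the room count.
starts: [2, 3, 4, 6, 7, 8, 12, 15, 15, 15, 16, 16, 21, 23]
ends:   [5, 5, 6, 10, 10, 12, 14, 17, 18, 19, 20, 20, 22, 24]
s2→1 s3→2 s4→3 e5→2 e5→1 e6→0 s6→1 s7→2 s8→3 e10→2 e10→1 e12→0 s12→1 e14→0 s15→1 s15→2 s15→3 s16→4 s16→5  — peak 5.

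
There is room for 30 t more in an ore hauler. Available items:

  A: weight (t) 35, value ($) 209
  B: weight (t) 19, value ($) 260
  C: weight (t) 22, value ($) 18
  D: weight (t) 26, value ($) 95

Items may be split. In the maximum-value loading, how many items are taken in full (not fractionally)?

Ratios (sorted): B 13.68, A 5.97, D 3.65, C 0.82
take B (19 @ 260); take 11/35 of A → 65.69. Capacity used 30/30.
1 item(s) taken whole; one partial (take 11/35 of A).

1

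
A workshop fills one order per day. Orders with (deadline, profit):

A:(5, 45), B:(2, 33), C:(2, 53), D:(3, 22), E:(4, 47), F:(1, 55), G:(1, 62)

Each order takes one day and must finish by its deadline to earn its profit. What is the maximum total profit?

229

Sort by profit descending; place each in the latest free slot ≤ its deadline.
Profit order: G=62 F=55 C=53 E=47 A=45 B=33 D=22
Assign: G→slot 1, F skipped, C→slot 2, E→slot 4, A→slot 5, B skipped, D→slot 3.
Slots: [1:G] [2:C] [3:D] [4:E] [5:A]
Profit = 62 + 53 + 22 + 47 + 45 = 229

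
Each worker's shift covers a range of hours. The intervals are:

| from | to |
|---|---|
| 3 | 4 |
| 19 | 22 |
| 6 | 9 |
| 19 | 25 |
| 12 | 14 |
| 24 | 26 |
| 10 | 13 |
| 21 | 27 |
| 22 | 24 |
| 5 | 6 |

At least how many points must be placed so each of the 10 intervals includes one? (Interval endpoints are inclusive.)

Sort by right endpoint; whenever an interval is uncovered, place a point at its right end.
Sorted: [3,4] [5,6] [6,9] [10,13] [12,14] [19,22] [22,24] [19,25] [24,26] [21,27]
{[3,4]} hit by 4; {[5,6],[6,9]} hit by 6; {[10,13],[12,14]} hit by 13; {[19,22],[22,24],[19,25]} hit by 22; {[24,26],[21,27]} hit by 26.
Points: 4, 6, 13, 22, 26 (5 total).

5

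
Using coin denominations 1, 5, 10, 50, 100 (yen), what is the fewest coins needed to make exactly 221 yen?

Greedy: take as many of the largest coin as possible, then repeat with the remainder.
221 = 2×100 + 2×10 + 1×1
Total coins = 2 + 2 + 1 = 5

5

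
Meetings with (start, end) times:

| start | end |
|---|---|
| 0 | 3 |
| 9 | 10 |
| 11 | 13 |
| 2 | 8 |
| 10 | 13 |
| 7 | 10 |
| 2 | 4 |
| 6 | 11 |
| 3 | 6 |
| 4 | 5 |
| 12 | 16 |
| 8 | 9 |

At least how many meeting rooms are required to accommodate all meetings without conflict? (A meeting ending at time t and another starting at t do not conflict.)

3

Count concurrent intervals with a sweep; the peak is the room count.
starts: [0, 2, 2, 3, 4, 6, 7, 8, 9, 10, 11, 12]
ends:   [3, 4, 5, 6, 8, 9, 10, 10, 11, 13, 13, 16]
s0→1 s2→2 s2→3  — peak 3.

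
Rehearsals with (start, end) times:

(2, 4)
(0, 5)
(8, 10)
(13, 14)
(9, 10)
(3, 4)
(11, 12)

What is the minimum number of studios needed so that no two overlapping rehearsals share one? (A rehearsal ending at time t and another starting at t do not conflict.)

The answer is the maximum number of intervals overlapping at any instant.
Events (time:±→running): 0:+→1 2:+→2 3:+→3 … peak 3.

3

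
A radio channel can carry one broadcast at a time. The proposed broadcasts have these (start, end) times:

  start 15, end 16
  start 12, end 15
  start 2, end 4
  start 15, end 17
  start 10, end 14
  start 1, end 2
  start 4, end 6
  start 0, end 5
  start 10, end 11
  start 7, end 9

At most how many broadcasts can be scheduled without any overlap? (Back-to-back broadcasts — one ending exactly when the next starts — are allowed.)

Greedy by earliest finish: after sorting by end time, pick each interval compatible with the last pick.
By end time: (1,2), (2,4), (0,5), (4,6), (7,9), (10,11), (10,14), (12,15), (15,16), (15,17).
Pick (1,2); next start ≥ 2 → (2,4); next start ≥ 4 → (4,6); next start ≥ 6 → (7,9); next start ≥ 9 → (10,11); next start ≥ 11 → (12,15); next start ≥ 15 → (15,16).
Selected 7 broadcasts.

7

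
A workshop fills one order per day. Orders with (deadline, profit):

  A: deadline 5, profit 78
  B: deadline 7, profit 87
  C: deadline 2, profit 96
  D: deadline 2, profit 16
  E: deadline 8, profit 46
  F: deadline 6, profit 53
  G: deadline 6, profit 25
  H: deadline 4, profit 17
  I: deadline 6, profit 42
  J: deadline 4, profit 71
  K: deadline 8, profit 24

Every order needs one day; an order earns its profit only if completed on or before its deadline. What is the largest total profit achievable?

498

Take jobs in profit order; each goes to the latest open slot no later than its deadline.
By profit: C(d2,96), B(d7,87), A(d5,78), J(d4,71), F(d6,53), E(d8,46), I(d6,42), G(d6,25), K(d8,24), H(d4,17), D(d2,16)
C→slot 2; B→slot 7; A→slot 5; J→slot 4; F→slot 6; E→slot 8; I→slot 3; G→slot 1; K skipped; H skipped; D skipped.
Profit = 25 + 96 + 42 + 71 + 78 + 53 + 87 + 46 = 498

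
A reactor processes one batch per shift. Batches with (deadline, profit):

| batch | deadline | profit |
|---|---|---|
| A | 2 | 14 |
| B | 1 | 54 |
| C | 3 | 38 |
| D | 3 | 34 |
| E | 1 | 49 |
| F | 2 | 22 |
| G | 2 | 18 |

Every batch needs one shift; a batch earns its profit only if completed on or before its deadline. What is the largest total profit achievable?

126

Sort by profit descending; place each in the latest free slot ≤ its deadline.
Profit order: B=54 E=49 C=38 D=34 F=22 G=18 A=14
Assign: B→slot 1, E skipped, C→slot 3, D→slot 2, F skipped, G skipped, A skipped.
Slots: [1:B] [2:D] [3:C]
Profit = 54 + 34 + 38 = 126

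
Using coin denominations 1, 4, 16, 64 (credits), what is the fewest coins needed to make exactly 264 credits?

264 = 4×64 + 2×4
Total coins = 4 + 2 = 6

6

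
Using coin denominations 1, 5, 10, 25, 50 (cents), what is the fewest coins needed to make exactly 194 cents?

194 = 3×50 + 1×25 + 1×10 + 1×5 + 4×1
Total coins = 3 + 1 + 1 + 1 + 4 = 10

10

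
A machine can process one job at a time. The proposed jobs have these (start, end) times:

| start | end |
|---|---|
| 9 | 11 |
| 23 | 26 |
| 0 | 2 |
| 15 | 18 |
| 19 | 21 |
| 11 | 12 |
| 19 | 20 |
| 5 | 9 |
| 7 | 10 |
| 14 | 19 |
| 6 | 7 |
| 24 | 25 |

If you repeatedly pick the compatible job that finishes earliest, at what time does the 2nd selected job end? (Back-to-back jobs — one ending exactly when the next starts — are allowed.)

7

Sorted by end: (0,2)  (6,7)  (5,9)  (7,10)  (9,11)  (11,12)  (15,18)  (14,19)  (19,20)  (19,21)  (24,25)  (23,26)
take (0,2); take (6,7); take (7,10); take (11,12); take (15,18); take (19,20); take (24,25); skip (23,26).
Selected: (0,2) (6,7) (7,10) (11,12) (15,18) (19,20) (24,25)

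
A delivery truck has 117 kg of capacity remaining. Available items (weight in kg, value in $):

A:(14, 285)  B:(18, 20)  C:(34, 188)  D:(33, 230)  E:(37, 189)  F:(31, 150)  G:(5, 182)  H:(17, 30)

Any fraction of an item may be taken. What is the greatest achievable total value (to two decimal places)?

1043.35

Sort by value per unit weight and fill in that order.
Order: G (182/5=36.40) > A (285/14=20.36) > D (230/33=6.97) > C (188/34=5.53) > E (189/37=5.11) > F (150/31=4.84) > H (30/17=1.76) > B (20/18=1.11)
Fill: take G (5 @ 182) → take A (14 @ 285) → take D (33 @ 230) → take C (34 @ 188) → take 31/37 of E → 158.35; 117/117 used.
Total value = 1043.35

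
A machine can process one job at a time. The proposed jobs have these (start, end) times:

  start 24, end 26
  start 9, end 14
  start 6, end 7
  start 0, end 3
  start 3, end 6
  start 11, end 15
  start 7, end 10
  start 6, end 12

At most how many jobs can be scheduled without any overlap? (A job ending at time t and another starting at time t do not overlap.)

By end time: (0,3), (3,6), (6,7), (7,10), (6,12), (9,14), (11,15), (24,26).
Pick (0,3); next start ≥ 3 → (3,6); next start ≥ 6 → (6,7); next start ≥ 7 → (7,10); next start ≥ 10 → (11,15); next start ≥ 15 → (24,26).
Selected 6 jobs.

6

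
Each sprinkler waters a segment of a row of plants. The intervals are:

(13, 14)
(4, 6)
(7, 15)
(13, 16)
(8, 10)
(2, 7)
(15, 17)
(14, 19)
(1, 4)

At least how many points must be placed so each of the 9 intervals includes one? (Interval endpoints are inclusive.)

Process intervals by earliest right end; each time one isn't hit yet, stab at its right endpoint.
By right end: [1,4]  [4,6]  [2,7]  [8,10]  [13,14]  [7,15]  [13,16]  [15,17]  [14,19]
[1,4] uncovered → point at 4; [8,10] uncovered → point at 10; [13,14] uncovered → point at 14; [15,17] uncovered → point at 17.
Points: 4, 10, 14, 17 (4 total).

4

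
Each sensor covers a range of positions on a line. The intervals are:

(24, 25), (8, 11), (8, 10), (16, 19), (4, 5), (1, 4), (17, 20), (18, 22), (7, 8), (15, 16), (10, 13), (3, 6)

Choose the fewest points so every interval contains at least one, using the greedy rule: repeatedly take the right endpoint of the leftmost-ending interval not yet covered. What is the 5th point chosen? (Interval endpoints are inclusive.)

Process intervals by earliest right end; each time one isn't hit yet, stab at its right endpoint.
By right end: [1,4]  [4,5]  [3,6]  [7,8]  [8,10]  [8,11]  [10,13]  [15,16]  [16,19]  [17,20]  [18,22]  [24,25]
[1,4] uncovered → point at 4; [7,8] uncovered → point at 8; [10,13] uncovered → point at 13; [15,16] uncovered → point at 16; [17,20] uncovered → point at 20; [24,25] uncovered → point at 25.
Points: 4, 8, 13, 16, 20, 25 (6 total).

20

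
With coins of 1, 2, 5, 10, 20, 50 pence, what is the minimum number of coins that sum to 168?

7

168 = 3×50 + 1×10 + 1×5 + 1×2 + 1×1
Total coins = 3 + 1 + 1 + 1 + 1 = 7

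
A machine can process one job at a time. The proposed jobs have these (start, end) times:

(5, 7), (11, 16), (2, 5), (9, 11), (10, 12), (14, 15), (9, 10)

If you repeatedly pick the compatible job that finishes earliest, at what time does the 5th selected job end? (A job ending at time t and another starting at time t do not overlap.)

15

Sorted by end: (2,5)  (5,7)  (9,10)  (9,11)  (10,12)  (14,15)  (11,16)
take (2,5); take (5,7); take (9,10); skip (9,11); take (10,12); take (14,15); skip (11,16).
Selected: (2,5) (5,7) (9,10) (10,12) (14,15)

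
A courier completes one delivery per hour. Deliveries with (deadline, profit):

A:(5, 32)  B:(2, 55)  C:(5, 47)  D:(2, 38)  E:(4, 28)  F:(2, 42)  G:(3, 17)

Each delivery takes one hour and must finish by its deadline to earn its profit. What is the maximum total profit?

204

Take jobs in profit order; each goes to the latest open slot no later than its deadline.
By profit: B(d2,55), C(d5,47), F(d2,42), D(d2,38), A(d5,32), E(d4,28), G(d3,17)
B→slot 2; C→slot 5; F→slot 1; D skipped; A→slot 4; E→slot 3; G skipped.
Profit = 42 + 55 + 28 + 32 + 47 = 204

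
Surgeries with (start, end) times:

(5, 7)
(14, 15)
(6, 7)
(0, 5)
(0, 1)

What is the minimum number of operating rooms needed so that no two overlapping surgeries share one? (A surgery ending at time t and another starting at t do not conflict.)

Events (time:±→running): 0:+→1 0:+→2 … peak 2.

2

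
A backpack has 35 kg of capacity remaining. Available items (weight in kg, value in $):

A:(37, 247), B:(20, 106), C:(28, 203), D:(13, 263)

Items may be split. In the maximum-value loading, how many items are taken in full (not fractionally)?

Order: D (263/13=20.23) > C (203/28=7.25) > A (247/37=6.68) > B (106/20=5.30)
Fill: take D (13 @ 263) → take 22/28 of C → 159.50; 35/35 used.
1 item(s) taken whole; one partial (take 22/28 of C).

1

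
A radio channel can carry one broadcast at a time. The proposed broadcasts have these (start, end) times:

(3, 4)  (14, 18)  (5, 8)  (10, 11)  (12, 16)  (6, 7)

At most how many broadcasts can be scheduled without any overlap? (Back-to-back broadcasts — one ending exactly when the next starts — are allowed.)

4

Sort by end time and greedily take each interval whose start is ≥ the last chosen end.
By end time: (3,4), (6,7), (5,8), (10,11), (12,16), (14,18).
Pick (3,4); next start ≥ 4 → (6,7); next start ≥ 7 → (10,11); next start ≥ 11 → (12,16).
Selected 4 broadcasts.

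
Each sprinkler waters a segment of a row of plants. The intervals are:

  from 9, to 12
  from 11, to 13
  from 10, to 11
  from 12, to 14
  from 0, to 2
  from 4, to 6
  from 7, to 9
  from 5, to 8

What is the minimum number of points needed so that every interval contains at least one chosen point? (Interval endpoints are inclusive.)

Sorted: [0,2] [4,6] [5,8] [7,9] [10,11] [9,12] [11,13] [12,14]
{[0,2]} hit by 2; {[4,6],[5,8]} hit by 6; {[7,9]} hit by 9; {[10,11],[9,12],[11,13]} hit by 11; {[12,14]} hit by 14.
Points: 2, 6, 9, 11, 14 (5 total).

5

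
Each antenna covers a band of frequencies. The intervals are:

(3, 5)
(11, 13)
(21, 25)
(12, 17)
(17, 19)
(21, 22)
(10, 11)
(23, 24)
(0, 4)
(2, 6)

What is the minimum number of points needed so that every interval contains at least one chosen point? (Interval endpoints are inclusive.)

5

By right end: [0,4]  [3,5]  [2,6]  [10,11]  [11,13]  [12,17]  [17,19]  [21,22]  [23,24]  [21,25]
[0,4] uncovered → point at 4; [10,11] uncovered → point at 11; [12,17] uncovered → point at 17; [21,22] uncovered → point at 22; [23,24] uncovered → point at 24.
Points: 4, 11, 17, 22, 24 (5 total).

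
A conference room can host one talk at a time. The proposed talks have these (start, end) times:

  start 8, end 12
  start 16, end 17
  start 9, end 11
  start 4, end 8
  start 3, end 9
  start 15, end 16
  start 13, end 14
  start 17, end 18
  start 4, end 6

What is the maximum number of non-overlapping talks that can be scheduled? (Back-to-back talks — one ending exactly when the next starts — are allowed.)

Sort by end time and greedily take each interval whose start is ≥ the last chosen end.
Sorted by end: (4,6)  (4,8)  (3,9)  (9,11)  (8,12)  (13,14)  (15,16)  (16,17)  (17,18)
take (4,6); take (9,11); take (13,14); take (15,16); take (16,17); take (17,18).
Selected 6 talks.

6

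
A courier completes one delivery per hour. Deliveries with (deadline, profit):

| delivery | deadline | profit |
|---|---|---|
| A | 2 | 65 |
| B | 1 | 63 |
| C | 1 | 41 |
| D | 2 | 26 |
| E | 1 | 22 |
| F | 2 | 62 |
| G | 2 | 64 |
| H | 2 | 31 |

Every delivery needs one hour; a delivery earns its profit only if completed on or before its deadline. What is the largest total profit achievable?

Take jobs in profit order; each goes to the latest open slot no later than its deadline.
By profit: A(d2,65), G(d2,64), B(d1,63), F(d2,62), C(d1,41), H(d2,31), D(d2,26), E(d1,22)
A→slot 2; G→slot 1; B skipped; F skipped; C skipped; H skipped; D skipped; E skipped.
Profit = 64 + 65 = 129

129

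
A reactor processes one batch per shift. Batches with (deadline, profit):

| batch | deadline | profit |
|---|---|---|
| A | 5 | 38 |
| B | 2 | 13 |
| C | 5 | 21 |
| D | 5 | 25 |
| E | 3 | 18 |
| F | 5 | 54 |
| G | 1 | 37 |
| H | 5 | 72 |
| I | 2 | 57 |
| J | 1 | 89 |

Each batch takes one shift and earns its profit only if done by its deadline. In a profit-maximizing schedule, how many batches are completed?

Take jobs in profit order; each goes to the latest open slot no later than its deadline.
By profit: J(d1,89), H(d5,72), I(d2,57), F(d5,54), A(d5,38), G(d1,37), D(d5,25), C(d5,21), E(d3,18), B(d2,13)
J→slot 1; H→slot 5; I→slot 2; F→slot 4; A→slot 3; G skipped; D skipped; C skipped; E skipped; B skipped.
5 of 10 scheduled.

5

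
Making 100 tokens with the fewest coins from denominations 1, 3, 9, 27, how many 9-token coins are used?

2

Greedy: take as many of the largest coin as possible, then repeat with the remainder.
100 = 3×27 + 2×9 + 1×1
Count of 9: 2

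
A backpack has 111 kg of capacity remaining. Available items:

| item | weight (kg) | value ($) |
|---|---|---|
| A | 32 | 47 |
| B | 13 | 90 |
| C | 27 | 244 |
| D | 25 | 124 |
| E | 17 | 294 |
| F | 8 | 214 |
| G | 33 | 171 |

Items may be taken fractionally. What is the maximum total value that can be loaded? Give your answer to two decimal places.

Sort by value per unit weight and fill in that order.
Order: F (214/8=26.75) > E (294/17=17.29) > C (244/27=9.04) > B (90/13=6.92) > G (171/33=5.18) > D (124/25=4.96) > A (47/32=1.47)
Fill: take F (8 @ 214) → take E (17 @ 294) → take C (27 @ 244) → take B (13 @ 90) → take G (33 @ 171) → take 13/25 of D → 64.48; 111/111 used.
Total value = 1077.48

1077.48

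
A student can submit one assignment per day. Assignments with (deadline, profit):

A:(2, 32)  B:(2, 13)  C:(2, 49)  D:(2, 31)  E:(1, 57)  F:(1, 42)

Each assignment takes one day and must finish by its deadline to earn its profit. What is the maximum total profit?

106

Take jobs in profit order; each goes to the latest open slot no later than its deadline.
By profit: E(d1,57), C(d2,49), F(d1,42), A(d2,32), D(d2,31), B(d2,13)
E→slot 1; C→slot 2; F skipped; A skipped; D skipped; B skipped.
Profit = 57 + 49 = 106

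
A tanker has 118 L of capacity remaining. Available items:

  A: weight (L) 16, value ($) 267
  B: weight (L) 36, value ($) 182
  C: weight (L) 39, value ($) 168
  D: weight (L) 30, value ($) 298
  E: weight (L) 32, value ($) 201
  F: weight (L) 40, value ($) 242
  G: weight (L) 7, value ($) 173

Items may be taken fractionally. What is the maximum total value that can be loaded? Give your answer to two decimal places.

1138.65

Sort by value per unit weight and fill in that order.
Ratios (sorted): G 24.71, A 16.69, D 9.93, E 6.28, F 6.05, B 5.06, C 4.31
take G (7 @ 173); take A (16 @ 267); take D (30 @ 298); take E (32 @ 201); take 33/40 of F → 199.65. Capacity used 118/118.
Total value = 1138.65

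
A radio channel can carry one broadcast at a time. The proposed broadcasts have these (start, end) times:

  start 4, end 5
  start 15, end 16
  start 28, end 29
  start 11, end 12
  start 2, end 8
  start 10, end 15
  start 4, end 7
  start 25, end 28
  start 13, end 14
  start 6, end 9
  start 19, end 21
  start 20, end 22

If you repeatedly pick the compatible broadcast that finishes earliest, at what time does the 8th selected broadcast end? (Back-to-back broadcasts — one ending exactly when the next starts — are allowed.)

29

Sort by end time and greedily take each interval whose start is ≥ the last chosen end.
Sorted by end: (4,5)  (4,7)  (2,8)  (6,9)  (11,12)  (13,14)  (10,15)  (15,16)  (19,21)  (20,22)  (25,28)  (28,29)
take (4,5); skip (2,8); take (6,9); take (11,12); take (13,14); take (15,16); take (19,21); take (25,28); take (28,29).
Selected: (4,5) (6,9) (11,12) (13,14) (15,16) (19,21) (25,28) (28,29)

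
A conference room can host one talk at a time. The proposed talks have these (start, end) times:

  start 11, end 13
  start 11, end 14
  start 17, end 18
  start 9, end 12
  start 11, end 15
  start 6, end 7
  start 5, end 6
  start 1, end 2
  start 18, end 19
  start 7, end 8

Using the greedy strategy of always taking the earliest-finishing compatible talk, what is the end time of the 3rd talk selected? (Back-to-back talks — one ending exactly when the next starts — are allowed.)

7

Sort by end time and greedily take each interval whose start is ≥ the last chosen end.
By end time: (1,2), (5,6), (6,7), (7,8), (9,12), (11,13), (11,14), (11,15), (17,18), (18,19).
Pick (1,2); next start ≥ 2 → (5,6); next start ≥ 6 → (6,7); next start ≥ 7 → (7,8); next start ≥ 8 → (9,12); next start ≥ 12 → (17,18); next start ≥ 18 → (18,19).
Selected: (1,2) (5,6) (6,7) (7,8) (9,12) (17,18) (18,19)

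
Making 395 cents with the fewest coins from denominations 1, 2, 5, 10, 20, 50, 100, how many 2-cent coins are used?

395 = 3×100 + 1×50 + 2×20 + 1×5
Count of 2: 0

0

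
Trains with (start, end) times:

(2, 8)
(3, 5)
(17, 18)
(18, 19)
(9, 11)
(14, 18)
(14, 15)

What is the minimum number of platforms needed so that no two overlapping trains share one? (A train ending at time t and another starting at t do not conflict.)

2

Count concurrent intervals with a sweep; the peak is the room count.
starts: [2, 3, 9, 14, 14, 17, 18]
ends:   [5, 8, 11, 15, 18, 18, 19]
s2→1 s3→2  — peak 2.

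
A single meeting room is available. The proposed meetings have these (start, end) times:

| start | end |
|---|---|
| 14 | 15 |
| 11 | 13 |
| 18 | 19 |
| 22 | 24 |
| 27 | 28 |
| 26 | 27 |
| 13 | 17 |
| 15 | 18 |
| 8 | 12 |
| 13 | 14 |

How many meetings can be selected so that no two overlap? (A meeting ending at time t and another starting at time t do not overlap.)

Sort by end time and greedily take each interval whose start is ≥ the last chosen end.
Sorted by end: (8,12)  (11,13)  (13,14)  (14,15)  (13,17)  (15,18)  (18,19)  (22,24)  (26,27)  (27,28)
take (8,12); take (13,14); take (14,15); skip (13,17); take (15,18); take (18,19); take (22,24); take (26,27); take (27,28).
Selected 8 meetings.

8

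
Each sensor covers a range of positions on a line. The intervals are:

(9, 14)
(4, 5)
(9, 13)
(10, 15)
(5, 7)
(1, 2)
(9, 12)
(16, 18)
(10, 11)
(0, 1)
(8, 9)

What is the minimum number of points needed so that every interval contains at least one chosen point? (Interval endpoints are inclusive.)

Sort by right endpoint; whenever an interval is uncovered, place a point at its right end.
Sorted: [0,1] [1,2] [4,5] [5,7] [8,9] [10,11] [9,12] [9,13] [9,14] [10,15] [16,18]
{[0,1],[1,2]} hit by 1; {[4,5],[5,7]} hit by 5; {[8,9]} hit by 9; {[10,11],[9,12],[9,13],[9,14],[10,15]} hit by 11; {[16,18]} hit by 18.
Points: 1, 5, 9, 11, 18 (5 total).

5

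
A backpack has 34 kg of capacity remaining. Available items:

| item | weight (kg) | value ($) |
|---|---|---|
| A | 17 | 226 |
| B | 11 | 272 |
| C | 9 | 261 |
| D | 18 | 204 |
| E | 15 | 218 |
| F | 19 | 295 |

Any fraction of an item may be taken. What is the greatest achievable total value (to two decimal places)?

Order: C (261/9=29.00) > B (272/11=24.73) > F (295/19=15.53) > E (218/15=14.53) > A (226/17=13.29) > D (204/18=11.33)
Fill: take C (9 @ 261) → take B (11 @ 272) → take 14/19 of F → 217.37; 34/34 used.
Total value = 750.37

750.37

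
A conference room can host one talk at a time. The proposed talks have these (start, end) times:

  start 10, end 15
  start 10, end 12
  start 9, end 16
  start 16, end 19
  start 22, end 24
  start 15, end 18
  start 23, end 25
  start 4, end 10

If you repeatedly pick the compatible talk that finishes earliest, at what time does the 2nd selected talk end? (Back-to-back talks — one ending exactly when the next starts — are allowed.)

Sort by end time and greedily take each interval whose start is ≥ the last chosen end.
Sorted by end: (4,10)  (10,12)  (10,15)  (9,16)  (15,18)  (16,19)  (22,24)  (23,25)
take (4,10); take (10,12); skip (10,15); skip (9,16); take (15,18); skip (16,19); take (22,24); skip (23,25).
Selected: (4,10) (10,12) (15,18) (22,24)

12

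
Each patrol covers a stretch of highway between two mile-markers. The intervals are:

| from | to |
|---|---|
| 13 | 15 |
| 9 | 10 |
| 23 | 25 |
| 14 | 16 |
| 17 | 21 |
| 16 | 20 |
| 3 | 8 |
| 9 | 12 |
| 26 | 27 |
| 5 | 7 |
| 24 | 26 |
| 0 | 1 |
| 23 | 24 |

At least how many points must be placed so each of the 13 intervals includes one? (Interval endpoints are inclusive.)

By right end: [0,1]  [5,7]  [3,8]  [9,10]  [9,12]  [13,15]  [14,16]  [16,20]  [17,21]  [23,24]  [23,25]  [24,26]  [26,27]
[0,1] uncovered → point at 1; [5,7] uncovered → point at 7; [9,10] uncovered → point at 10; [13,15] uncovered → point at 15; [16,20] uncovered → point at 20; [23,24] uncovered → point at 24; [26,27] uncovered → point at 27.
Points: 1, 7, 10, 15, 20, 24, 27 (7 total).

7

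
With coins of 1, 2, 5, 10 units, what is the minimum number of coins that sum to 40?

4

40 = 4×10
Total coins = 4 = 4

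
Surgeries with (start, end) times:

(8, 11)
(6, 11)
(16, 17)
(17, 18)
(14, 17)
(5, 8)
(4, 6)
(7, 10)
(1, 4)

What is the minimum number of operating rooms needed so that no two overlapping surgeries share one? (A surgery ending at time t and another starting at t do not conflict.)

3

Count concurrent intervals with a sweep; the peak is the room count.
Events (time:±→running): 1:+→1 4:-→0 4:+→1 5:+→2 6:-→1 6:+→2 7:+→3 … peak 3.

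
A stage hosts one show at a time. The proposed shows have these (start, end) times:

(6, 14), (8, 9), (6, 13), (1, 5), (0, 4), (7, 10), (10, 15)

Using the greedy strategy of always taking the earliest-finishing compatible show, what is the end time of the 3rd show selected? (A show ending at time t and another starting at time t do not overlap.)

15

Greedy by earliest finish: after sorting by end time, pick each interval compatible with the last pick.
Sorted by end: (0,4)  (1,5)  (8,9)  (7,10)  (6,13)  (6,14)  (10,15)
take (0,4); skip (1,5); take (8,9); skip (7,10); take (10,15).
Selected: (0,4) (8,9) (10,15)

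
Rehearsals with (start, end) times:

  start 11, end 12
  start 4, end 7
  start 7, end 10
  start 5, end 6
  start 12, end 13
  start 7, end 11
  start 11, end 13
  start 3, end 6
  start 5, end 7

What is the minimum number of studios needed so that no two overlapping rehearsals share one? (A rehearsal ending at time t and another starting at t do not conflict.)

4

starts: [3, 4, 5, 5, 7, 7, 11, 11, 12]
ends:   [6, 6, 7, 7, 10, 11, 12, 13, 13]
s3→1 s4→2 s5→3 s5→4  — peak 4.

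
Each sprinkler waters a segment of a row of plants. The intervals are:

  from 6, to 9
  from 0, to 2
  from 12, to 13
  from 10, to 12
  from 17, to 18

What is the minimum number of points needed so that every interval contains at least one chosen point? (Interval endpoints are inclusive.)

Sorted: [0,2] [6,9] [10,12] [12,13] [17,18]
{[0,2]} hit by 2; {[6,9]} hit by 9; {[10,12],[12,13]} hit by 12; {[17,18]} hit by 18.
Points: 2, 9, 12, 18 (4 total).

4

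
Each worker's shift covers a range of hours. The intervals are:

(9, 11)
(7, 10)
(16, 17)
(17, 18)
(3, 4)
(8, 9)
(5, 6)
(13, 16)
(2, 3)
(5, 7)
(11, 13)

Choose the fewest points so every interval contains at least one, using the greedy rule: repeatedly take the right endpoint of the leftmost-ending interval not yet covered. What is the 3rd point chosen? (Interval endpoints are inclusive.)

By right end: [2,3]  [3,4]  [5,6]  [5,7]  [8,9]  [7,10]  [9,11]  [11,13]  [13,16]  [16,17]  [17,18]
[2,3] uncovered → point at 3; [5,6] uncovered → point at 6; [8,9] uncovered → point at 9; [11,13] uncovered → point at 13; [16,17] uncovered → point at 17.
Points: 3, 6, 9, 13, 17 (5 total).

9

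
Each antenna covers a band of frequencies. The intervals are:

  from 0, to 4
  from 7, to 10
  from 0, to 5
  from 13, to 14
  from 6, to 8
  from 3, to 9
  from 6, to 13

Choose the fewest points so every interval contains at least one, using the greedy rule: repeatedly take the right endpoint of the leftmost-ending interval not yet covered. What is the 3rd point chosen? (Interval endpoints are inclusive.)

Sort by right endpoint; whenever an interval is uncovered, place a point at its right end.
By right end: [0,4]  [0,5]  [6,8]  [3,9]  [7,10]  [6,13]  [13,14]
[0,4] uncovered → point at 4; [6,8] uncovered → point at 8; [13,14] uncovered → point at 14.
Points: 4, 8, 14 (3 total).

14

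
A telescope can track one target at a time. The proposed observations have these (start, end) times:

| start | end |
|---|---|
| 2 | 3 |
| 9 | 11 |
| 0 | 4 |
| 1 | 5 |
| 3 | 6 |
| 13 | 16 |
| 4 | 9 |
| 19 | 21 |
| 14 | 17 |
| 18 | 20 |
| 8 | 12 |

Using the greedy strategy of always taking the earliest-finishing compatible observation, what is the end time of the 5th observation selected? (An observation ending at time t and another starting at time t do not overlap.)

Order by finish time; keep every interval that doesn't clash with the previous kept one.
By end time: (2,3), (0,4), (1,5), (3,6), (4,9), (9,11), (8,12), (13,16), (14,17), (18,20), (19,21).
Pick (2,3); next start ≥ 3 → (3,6); next start ≥ 6 → (9,11); next start ≥ 11 → (13,16); next start ≥ 16 → (18,20).
Selected: (2,3) (3,6) (9,11) (13,16) (18,20)

20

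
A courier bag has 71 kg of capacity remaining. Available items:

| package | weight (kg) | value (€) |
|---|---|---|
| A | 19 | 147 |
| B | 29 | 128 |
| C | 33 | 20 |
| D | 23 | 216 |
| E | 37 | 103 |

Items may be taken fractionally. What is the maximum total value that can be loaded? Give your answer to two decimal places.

Greedy by value/weight ratio, highest first.
Order: D (216/23=9.39) > A (147/19=7.74) > B (128/29=4.41) > E (103/37=2.78) > C (20/33=0.61)
Fill: take D (23 @ 216) → take A (19 @ 147) → take B (29 @ 128); 71/71 used.
Total value = 491.00

491.00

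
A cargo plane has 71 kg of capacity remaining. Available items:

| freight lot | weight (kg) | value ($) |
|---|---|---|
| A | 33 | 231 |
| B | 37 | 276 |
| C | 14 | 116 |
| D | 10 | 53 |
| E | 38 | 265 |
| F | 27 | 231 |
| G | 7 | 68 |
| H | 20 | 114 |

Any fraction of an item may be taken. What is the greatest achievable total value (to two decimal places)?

Greedy by value/weight ratio, highest first.
Order: G (68/7=9.71) > F (231/27=8.56) > C (116/14=8.29) > B (276/37=7.46) > A (231/33=7.00) > E (265/38=6.97) > H (114/20=5.70) > D (53/10=5.30)
Fill: take G (7 @ 68) → take F (27 @ 231) → take C (14 @ 116) → take 23/37 of B → 171.57; 71/71 used.
Total value = 586.57

586.57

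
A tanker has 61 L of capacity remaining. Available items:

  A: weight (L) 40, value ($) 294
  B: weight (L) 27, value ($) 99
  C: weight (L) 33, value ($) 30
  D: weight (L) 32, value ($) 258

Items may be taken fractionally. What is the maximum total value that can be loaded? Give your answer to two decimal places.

Ratios (sorted): D 8.06, A 7.35, B 3.67, C 0.91
take D (32 @ 258); take 29/40 of A → 213.15. Capacity used 61/61.
Total value = 471.15

471.15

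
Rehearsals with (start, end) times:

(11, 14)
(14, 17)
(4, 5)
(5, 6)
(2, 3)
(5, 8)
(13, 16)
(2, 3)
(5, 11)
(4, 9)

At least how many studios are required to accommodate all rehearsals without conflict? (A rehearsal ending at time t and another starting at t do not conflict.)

4

Count concurrent intervals with a sweep; the peak is the room count.
starts: [2, 2, 4, 4, 5, 5, 5, 11, 13, 14]
ends:   [3, 3, 5, 6, 8, 9, 11, 14, 16, 17]
s2→1 s2→2 e3→1 e3→0 s4→1 s4→2 e5→1 s5→2 s5→3 s5→4  — peak 4.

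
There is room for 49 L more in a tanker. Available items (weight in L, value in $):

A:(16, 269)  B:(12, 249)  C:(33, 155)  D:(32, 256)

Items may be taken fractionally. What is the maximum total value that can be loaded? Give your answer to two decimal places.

Order: B (249/12=20.75) > A (269/16=16.81) > D (256/32=8.00) > C (155/33=4.70)
Fill: take B (12 @ 249) → take A (16 @ 269) → take 21/32 of D → 168.00; 49/49 used.
Total value = 686.00

686.00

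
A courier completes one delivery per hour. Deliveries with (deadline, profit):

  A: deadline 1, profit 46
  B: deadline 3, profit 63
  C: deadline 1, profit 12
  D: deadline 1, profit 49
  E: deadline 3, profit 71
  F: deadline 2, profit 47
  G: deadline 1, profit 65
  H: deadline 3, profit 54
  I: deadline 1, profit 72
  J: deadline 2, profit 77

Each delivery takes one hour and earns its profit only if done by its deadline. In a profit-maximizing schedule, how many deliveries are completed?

Take jobs in profit order; each goes to the latest open slot no later than its deadline.
Profit order: J=77 I=72 E=71 G=65 B=63 H=54 D=49 F=47 A=46 C=12
Assign: J→slot 2, I→slot 1, E→slot 3, G skipped, B skipped, H skipped, D skipped, F skipped, A skipped, C skipped.
Slots: [1:I] [2:J] [3:E]
3 of 10 scheduled.

3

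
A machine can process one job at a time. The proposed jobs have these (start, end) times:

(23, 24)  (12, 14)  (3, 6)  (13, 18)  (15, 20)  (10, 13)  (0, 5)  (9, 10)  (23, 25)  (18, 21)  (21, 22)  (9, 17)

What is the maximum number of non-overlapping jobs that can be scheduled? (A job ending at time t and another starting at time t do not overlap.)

7

Sort by end time and greedily take each interval whose start is ≥ the last chosen end.
Sorted by end: (0,5)  (3,6)  (9,10)  (10,13)  (12,14)  (9,17)  (13,18)  (15,20)  (18,21)  (21,22)  (23,24)  (23,25)
take (0,5); take (9,10); take (10,13); take (13,18); take (18,21); take (21,22); take (23,24).
Selected 7 jobs.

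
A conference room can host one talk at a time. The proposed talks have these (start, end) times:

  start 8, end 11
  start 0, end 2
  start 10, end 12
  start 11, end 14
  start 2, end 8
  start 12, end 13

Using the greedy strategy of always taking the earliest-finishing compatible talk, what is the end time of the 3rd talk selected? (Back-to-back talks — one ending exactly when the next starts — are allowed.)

11

Order by finish time; keep every interval that doesn't clash with the previous kept one.
Sorted by end: (0,2)  (2,8)  (8,11)  (10,12)  (12,13)  (11,14)
take (0,2); take (2,8); take (8,11); skip (10,12); take (12,13).
Selected: (0,2) (2,8) (8,11) (12,13)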